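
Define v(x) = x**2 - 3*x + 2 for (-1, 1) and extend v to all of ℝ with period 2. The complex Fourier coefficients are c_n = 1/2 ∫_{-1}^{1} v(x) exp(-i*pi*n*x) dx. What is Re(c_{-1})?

Since v is real-valued, Re(c_{-1}) = 1/2 ∫_{-1}^{1} v(x) cos(-pi*x) dx = a_{1}/2.
Integrating by parts twice (tabular method), an antiderivative of (x**2 - 3*x + 2) cos(-pi*x) is x**2*sin(pi*x)/pi - 3*x*sin(pi*x)/pi + 2*x*cos(pi*x)/pi**2 - 2*sin(pi*x)/pi**3 + 2*sin(pi*x)/pi - 3*cos(pi*x)/pi**2; evaluating from -1 to 1: ∫_{-1}^{1} (x**2 - 3*x + 2) cos(-pi*x) dx = (pi**(-2)) - (5/pi**2) = -4/pi**2.
Hence Re(c_{-1}) = (1/2)·(-4/pi**2) = -2/pi**2.

-2/pi**2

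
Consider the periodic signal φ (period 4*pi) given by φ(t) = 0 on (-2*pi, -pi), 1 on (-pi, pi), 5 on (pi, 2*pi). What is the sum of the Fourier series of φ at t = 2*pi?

At t = 2*pi the one-sided limits are φ(2*pi^-) = 5 and φ(2*pi^+) = 0.
By Dirichlet's theorem the series converges to their average, [(5) + (0)]/2 = 5/2.

5/2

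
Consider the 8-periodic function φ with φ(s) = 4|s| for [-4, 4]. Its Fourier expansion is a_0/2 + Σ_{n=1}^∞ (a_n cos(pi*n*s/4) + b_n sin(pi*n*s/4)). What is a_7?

-64/(49*pi**2)

a_7 = 1/4 ∫_{-4}^{4} φ(s) cos(7*pi*s/4) ds.
φ is even and cos(7*pi*s/4) is even, so the integrand is even and a_7 = 1/2 ∫_0^{4} φ(s) cos(7*pi*s/4) ds.
Integrating by parts (boundary term plus one more integral), an antiderivative of (4*s) cos(7*pi*s/4) is 16*s*sin(7*pi*s/4)/(7*pi) + 64*cos(7*pi*s/4)/(49*pi**2); evaluating from 0 to 4: ∫_{0}^{4} (4*s) cos(7*pi*s/4) ds = (-64/(49*pi**2)) - (64/(49*pi**2)) = -128/(49*pi**2).
Hence a_7 = (1/2)·(-128/(49*pi**2)) = -64/(49*pi**2).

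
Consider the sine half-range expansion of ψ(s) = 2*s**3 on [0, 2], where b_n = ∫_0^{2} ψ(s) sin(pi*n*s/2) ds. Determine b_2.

-16/pi + 24/pi**3

b_2 = ∫_0^{2} (2*s**3) sin(pi*s) ds.
Integrating by parts three times (tabular method), an antiderivative of (2*s**3) sin(pi*s) is -2*s**3*cos(pi*s)/pi + 6*s**2*sin(pi*s)/pi**2 + 12*s*cos(pi*s)/pi**3 - 12*sin(pi*s)/pi**4; evaluating from 0 to 2: ∫_{0}^{2} (2*s**3) sin(pi*s) ds = (-16/pi + 24/pi**3) - (0) = -16/pi + 24/pi**3.
Hence b_2 = -16/pi + 24/pi**3.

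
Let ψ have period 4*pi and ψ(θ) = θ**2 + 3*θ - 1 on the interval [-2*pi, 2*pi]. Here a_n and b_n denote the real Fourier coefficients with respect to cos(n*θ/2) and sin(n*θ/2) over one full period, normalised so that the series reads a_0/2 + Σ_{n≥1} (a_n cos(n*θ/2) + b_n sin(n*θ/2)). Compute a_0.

a_0 = (1/(2*pi)) ∫_{-2*pi}^{2*pi} ψ(θ) dθ = (1/(2*pi)) · (-4*pi + 16*pi**3/3) = -2 + 8*pi**2/3.

-2 + 8*pi**2/3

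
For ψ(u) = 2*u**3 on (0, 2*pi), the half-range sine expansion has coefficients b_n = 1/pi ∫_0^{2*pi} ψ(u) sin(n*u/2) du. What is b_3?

-64/9 + 32*pi**2/3

b_3 = 1/pi ∫_0^{2*pi} (2*u**3) sin(3*u/2) du.
Integrating by parts three times (tabular method), an antiderivative of (2*u**3) sin(3*u/2) is -4*u**3*cos(3*u/2)/3 + 8*u**2*sin(3*u/2)/3 + 32*u*cos(3*u/2)/9 - 64*sin(3*u/2)/27; evaluating from 0 to 2*pi: ∫_{0}^{2*pi} (2*u**3) sin(3*u/2) du = (32*pi*(-2 + 3*pi**2)/9) - (0) = 32*pi*(-2 + 3*pi**2)/9.
Hence b_3 = (1/pi)·(32*pi*(-2 + 3*pi**2)/9) = -64/9 + 32*pi**2/3.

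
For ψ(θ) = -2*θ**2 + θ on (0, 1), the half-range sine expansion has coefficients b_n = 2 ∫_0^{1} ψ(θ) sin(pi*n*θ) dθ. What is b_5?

b_5 = 2 ∫_0^{1} (-2*θ**2 + θ) sin(5*pi*θ) dθ.
Integrating by parts twice (tabular method), an antiderivative of (-2*θ**2 + θ) sin(5*pi*θ) is 2*θ**2*cos(5*pi*θ)/(5*pi) - 4*θ*sin(5*pi*θ)/(25*pi**2) - θ*cos(5*pi*θ)/(5*pi) + sin(5*pi*θ)/(25*pi**2) - 4*cos(5*pi*θ)/(125*pi**3); evaluating from 0 to 1: ∫_{0}^{1} (-2*θ**2 + θ) sin(5*pi*θ) dθ = ((4 - 25*pi**2)/(125*pi**3)) - (-4/(125*pi**3)) = (8 - 25*pi**2)/(125*pi**3).
Hence b_5 = 2·((8 - 25*pi**2)/(125*pi**3)) = 2*(8 - 25*pi**2)/(125*pi**3).

2*(8 - 25*pi**2)/(125*pi**3)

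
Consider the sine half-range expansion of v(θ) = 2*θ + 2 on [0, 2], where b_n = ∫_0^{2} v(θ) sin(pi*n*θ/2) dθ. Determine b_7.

b_7 = ∫_0^{2} (2*θ + 2) sin(7*pi*θ/2) dθ.
Integrating by parts (boundary term plus one more integral), an antiderivative of (2*θ + 2) sin(7*pi*θ/2) is -4*θ*cos(7*pi*θ/2)/(7*pi) + 8*sin(7*pi*θ/2)/(49*pi**2) - 4*cos(7*pi*θ/2)/(7*pi); evaluating from 0 to 2: ∫_{0}^{2} (2*θ + 2) sin(7*pi*θ/2) dθ = (12/(7*pi)) - (-4/(7*pi)) = 16/(7*pi).
Hence b_7 = 16/(7*pi).

16/(7*pi)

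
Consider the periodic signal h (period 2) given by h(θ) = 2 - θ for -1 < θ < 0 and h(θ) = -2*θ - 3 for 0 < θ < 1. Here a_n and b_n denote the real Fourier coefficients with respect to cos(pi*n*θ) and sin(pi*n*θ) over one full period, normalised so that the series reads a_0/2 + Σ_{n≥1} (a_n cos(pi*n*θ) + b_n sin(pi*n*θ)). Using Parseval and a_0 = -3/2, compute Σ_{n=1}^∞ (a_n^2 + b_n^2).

Parseval: a_0^2/2 + Σ_{n≥1} (a_n^2+b_n^2) = ∫_{-1}^{1} h(θ)^2 dθ = 68/3.
Subtract a_0^2/2 = 9/8: Σ (a_n^2+b_n^2) = 517/24.

517/24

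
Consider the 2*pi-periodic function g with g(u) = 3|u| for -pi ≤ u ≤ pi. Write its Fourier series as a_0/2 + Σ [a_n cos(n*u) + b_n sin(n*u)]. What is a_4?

a_4 = 1/pi ∫_{-pi}^{pi} g(u) cos(4*u) du.
g is even and cos(4*u) is even, so the integrand is even and a_4 = 2/pi ∫_0^{pi} g(u) cos(4*u) du.
Integrating by parts (boundary term plus one more integral), an antiderivative of (3*u) cos(4*u) is 3*u*sin(4*u)/4 + 3*cos(4*u)/16; evaluating from 0 to pi: ∫_{0}^{pi} (3*u) cos(4*u) du = (3/16) - (3/16) = 0.
Hence a_4 = (2/pi)·(0) = 0.

0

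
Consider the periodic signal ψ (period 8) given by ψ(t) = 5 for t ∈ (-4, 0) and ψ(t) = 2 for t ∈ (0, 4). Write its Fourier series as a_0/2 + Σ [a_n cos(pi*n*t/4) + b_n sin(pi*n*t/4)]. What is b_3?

-2/pi

b_3 = 1/4 ∫_{-4}^{4} ψ(t) sin(3*pi*t/4) dt.
Split the integral at the breakpoints.
Directly, an antiderivative of (5) sin(3*pi*t/4) is -20*cos(3*pi*t/4)/(3*pi); evaluating from -4 to 0: ∫_{-4}^{0} (5) sin(3*pi*t/4) dt = (-20/(3*pi)) - (20/(3*pi)) = -40/(3*pi).
Directly, an antiderivative of (2) sin(3*pi*t/4) is -8*cos(3*pi*t/4)/(3*pi); evaluating from 0 to 4: ∫_{0}^{4} (2) sin(3*pi*t/4) dt = (8/(3*pi)) - (-8/(3*pi)) = 16/(3*pi).
Summing the pieces and multiplying by (1/4) gives b_3 = -2/pi.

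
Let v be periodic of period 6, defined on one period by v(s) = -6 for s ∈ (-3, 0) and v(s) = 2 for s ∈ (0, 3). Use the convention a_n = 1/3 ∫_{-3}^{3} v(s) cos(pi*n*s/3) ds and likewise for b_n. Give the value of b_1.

b_1 = 1/3 ∫_{-3}^{3} v(s) sin(pi*s/3) ds.
Split the integral at the breakpoints.
Directly, an antiderivative of (-6) sin(pi*s/3) is 18*cos(pi*s/3)/pi; evaluating from -3 to 0: ∫_{-3}^{0} (-6) sin(pi*s/3) ds = (18/pi) - (-18/pi) = 36/pi.
Directly, an antiderivative of (2) sin(pi*s/3) is -6*cos(pi*s/3)/pi; evaluating from 0 to 3: ∫_{0}^{3} (2) sin(pi*s/3) ds = (6/pi) - (-6/pi) = 12/pi.
Summing the pieces and multiplying by (1/3) gives b_1 = 16/pi.

16/pi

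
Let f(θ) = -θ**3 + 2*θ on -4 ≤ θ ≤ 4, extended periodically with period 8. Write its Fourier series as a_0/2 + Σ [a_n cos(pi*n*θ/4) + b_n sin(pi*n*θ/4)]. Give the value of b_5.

16*(48 - 175*pi**2)/(125*pi**3)

b_5 = 1/4 ∫_{-4}^{4} f(θ) sin(5*pi*θ/4) dθ.
f is odd and sin(5*pi*θ/4) is odd, so the integrand is even and b_5 = 1/2 ∫_0^{4} f(θ) sin(5*pi*θ/4) dθ.
Integrating by parts three times (tabular method), an antiderivative of (-θ**3 + 2*θ) sin(5*pi*θ/4) is 4*θ**3*cos(5*pi*θ/4)/(5*pi) - 48*θ**2*sin(5*pi*θ/4)/(25*pi**2) - 8*θ*cos(5*pi*θ/4)/(5*pi) - 384*θ*cos(5*pi*θ/4)/(125*pi**3) + 1536*sin(5*pi*θ/4)/(625*pi**4) + 32*sin(5*pi*θ/4)/(25*pi**2); evaluating from 0 to 4: ∫_{0}^{4} (-θ**3 + 2*θ) sin(5*pi*θ/4) dθ = (32*(48 - 175*pi**2)/(125*pi**3)) - (0) = 32*(48 - 175*pi**2)/(125*pi**3).
Hence b_5 = (1/2)·(32*(48 - 175*pi**2)/(125*pi**3)) = 16*(48 - 175*pi**2)/(125*pi**3).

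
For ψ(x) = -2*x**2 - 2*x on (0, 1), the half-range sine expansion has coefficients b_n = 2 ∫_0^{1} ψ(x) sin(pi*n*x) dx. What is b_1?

-8/pi + 16/pi**3

b_1 = 2 ∫_0^{1} (-2*x**2 - 2*x) sin(pi*x) dx.
Integrating by parts twice (tabular method), an antiderivative of (-2*x**2 - 2*x) sin(pi*x) is 2*x**2*cos(pi*x)/pi - 4*x*sin(pi*x)/pi**2 + 2*x*cos(pi*x)/pi - 2*sin(pi*x)/pi**2 - 4*cos(pi*x)/pi**3; evaluating from 0 to 1: ∫_{0}^{1} (-2*x**2 - 2*x) sin(pi*x) dx = (-4/pi + 4/pi**3) - (-4/pi**3) = -4/pi + 8/pi**3.
Hence b_1 = 2·(-4/pi + 8/pi**3) = -8/pi + 16/pi**3.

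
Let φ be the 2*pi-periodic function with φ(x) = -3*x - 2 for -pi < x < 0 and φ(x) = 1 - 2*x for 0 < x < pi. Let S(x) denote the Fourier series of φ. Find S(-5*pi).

-1/2 + pi/2

x = -5*pi differs from x = -pi by -2 full period(s), and the series is 2*pi-periodic.
At x = -pi the one-sided limits are φ(-pi^-) = 1 - 2*pi and φ(-pi^+) = -2 + 3*pi.
By Dirichlet's theorem the series converges to their average, [(1 - 2*pi) + (-2 + 3*pi)]/2 = -1/2 + pi/2.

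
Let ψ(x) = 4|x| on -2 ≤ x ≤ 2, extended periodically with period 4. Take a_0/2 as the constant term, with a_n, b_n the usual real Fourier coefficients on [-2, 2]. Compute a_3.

-32/(9*pi**2)

a_3 = 1/2 ∫_{-2}^{2} ψ(x) cos(3*pi*x/2) dx.
ψ is even and cos(3*pi*x/2) is even, so the integrand is even and a_3 = ∫_0^{2} ψ(x) cos(3*pi*x/2) dx.
Integrating by parts (boundary term plus one more integral), an antiderivative of (4*x) cos(3*pi*x/2) is 8*x*sin(3*pi*x/2)/(3*pi) + 16*cos(3*pi*x/2)/(9*pi**2); evaluating from 0 to 2: ∫_{0}^{2} (4*x) cos(3*pi*x/2) dx = (-16/(9*pi**2)) - (16/(9*pi**2)) = -32/(9*pi**2).
Hence a_3 = -32/(9*pi**2).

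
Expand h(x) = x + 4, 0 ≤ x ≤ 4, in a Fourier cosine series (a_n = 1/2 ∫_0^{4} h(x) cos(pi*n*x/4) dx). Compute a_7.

a_7 = 1/2 ∫_0^{4} (x + 4) cos(7*pi*x/4) dx.
Integrating by parts (boundary term plus one more integral), an antiderivative of (x + 4) cos(7*pi*x/4) is 4*x*sin(7*pi*x/4)/(7*pi) + 16*sin(7*pi*x/4)/(7*pi) + 16*cos(7*pi*x/4)/(49*pi**2); evaluating from 0 to 4: ∫_{0}^{4} (x + 4) cos(7*pi*x/4) dx = (-16/(49*pi**2)) - (16/(49*pi**2)) = -32/(49*pi**2).
Hence a_7 = (1/2)·(-32/(49*pi**2)) = -16/(49*pi**2).

-16/(49*pi**2)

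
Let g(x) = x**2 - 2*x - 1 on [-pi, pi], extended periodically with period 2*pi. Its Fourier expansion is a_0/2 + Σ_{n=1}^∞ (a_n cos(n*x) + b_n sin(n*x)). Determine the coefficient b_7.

b_7 = 1/pi ∫_{-pi}^{pi} g(x) sin(7*x) dx.
Integrating by parts twice (tabular method), an antiderivative of (x**2 - 2*x - 1) sin(7*x) is -x**2*cos(7*x)/7 + 2*x*sin(7*x)/49 + 2*x*cos(7*x)/7 - 2*sin(7*x)/49 + 51*cos(7*x)/343; evaluating from -pi to pi: ∫_{-pi}^{pi} (x**2 - 2*x - 1) sin(7*x) dx = (-2*pi/7 - 51/343 + pi**2/7) - (-51/343 + 2*pi/7 + pi**2/7) = -4*pi/7.
Hence b_7 = (1/pi)·(-4*pi/7) = -4/7.

-4/7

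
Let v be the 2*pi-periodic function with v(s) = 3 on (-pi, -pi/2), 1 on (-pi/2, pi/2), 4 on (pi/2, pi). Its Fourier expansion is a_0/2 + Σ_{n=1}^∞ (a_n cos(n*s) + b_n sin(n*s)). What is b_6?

b_6 = 1/pi ∫_{-pi}^{pi} v(s) sin(6*s) ds.
Split the integral at the breakpoints.
Directly, an antiderivative of (3) sin(6*s) is -cos(6*s)/2; evaluating from -pi to -pi/2: ∫_{-pi}^{-pi/2} (3) sin(6*s) ds = (1/2) - (-1/2) = 1.
Directly, an antiderivative of (1) sin(6*s) is -cos(6*s)/6; evaluating from -pi/2 to pi/2: ∫_{-pi/2}^{pi/2} (1) sin(6*s) ds = (1/6) - (1/6) = 0.
Directly, an antiderivative of (4) sin(6*s) is -2*cos(6*s)/3; evaluating from pi/2 to pi: ∫_{pi/2}^{pi} (4) sin(6*s) ds = (-2/3) - (2/3) = -4/3.
Summing the pieces and multiplying by (1/pi) gives b_6 = -1/(3*pi).

-1/(3*pi)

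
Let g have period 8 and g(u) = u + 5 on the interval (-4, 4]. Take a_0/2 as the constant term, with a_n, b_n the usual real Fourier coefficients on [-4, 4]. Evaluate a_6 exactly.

a_6 = 1/4 ∫_{-4}^{4} g(u) cos(3*pi*u/2) du.
Integrating by parts (boundary term plus one more integral), an antiderivative of (u + 5) cos(3*pi*u/2) is 2*u*sin(3*pi*u/2)/(3*pi) + 10*sin(3*pi*u/2)/(3*pi) + 4*cos(3*pi*u/2)/(9*pi**2); evaluating from -4 to 4: ∫_{-4}^{4} (u + 5) cos(3*pi*u/2) du = (4/(9*pi**2)) - (4/(9*pi**2)) = 0.
Hence a_6 = (1/4)·(0) = 0.

0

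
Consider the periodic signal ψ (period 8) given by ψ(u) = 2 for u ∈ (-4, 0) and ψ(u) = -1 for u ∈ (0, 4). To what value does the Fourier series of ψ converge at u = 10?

u = 10 differs from u = 2 by 1 full period(s), and the series is 8-periodic.
ψ is continuous at u = 2 with value -1, so the series converges to -1 there.

-1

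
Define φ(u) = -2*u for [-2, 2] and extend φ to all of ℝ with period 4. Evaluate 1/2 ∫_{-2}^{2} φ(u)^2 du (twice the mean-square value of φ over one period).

32/3

1/2 ∫_{-2}^{2} φ(u)^2 du = 1/2 · (64/3) = 32/3.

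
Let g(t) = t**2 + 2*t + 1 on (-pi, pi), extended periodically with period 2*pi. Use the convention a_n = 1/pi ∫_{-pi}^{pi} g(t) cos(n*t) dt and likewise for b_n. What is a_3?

a_3 = 1/pi ∫_{-pi}^{pi} g(t) cos(3*t) dt.
Integrating by parts twice (tabular method), an antiderivative of (t**2 + 2*t + 1) cos(3*t) is t**2*sin(3*t)/3 + 2*t*sin(3*t)/3 + 2*t*cos(3*t)/9 + 7*sin(3*t)/27 + 2*cos(3*t)/9; evaluating from -pi to pi: ∫_{-pi}^{pi} (t**2 + 2*t + 1) cos(3*t) dt = (-2*pi/9 - 2/9) - (-2/9 + 2*pi/9) = -4*pi/9.
Hence a_3 = (1/pi)·(-4*pi/9) = -4/9.

-4/9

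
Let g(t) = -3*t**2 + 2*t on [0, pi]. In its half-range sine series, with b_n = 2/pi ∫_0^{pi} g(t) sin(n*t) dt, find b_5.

b_5 = 2/pi ∫_0^{pi} (-3*t**2 + 2*t) sin(5*t) dt.
Integrating by parts twice (tabular method), an antiderivative of (-3*t**2 + 2*t) sin(5*t) is 3*t**2*cos(5*t)/5 - 6*t*sin(5*t)/25 - 2*t*cos(5*t)/5 + 2*sin(5*t)/25 - 6*cos(5*t)/125; evaluating from 0 to pi: ∫_{0}^{pi} (-3*t**2 + 2*t) sin(5*t) dt = (-3*pi**2/5 + 6/125 + 2*pi/5) - (-6/125) = -3*pi**2/5 + 12/125 + 2*pi/5.
Hence b_5 = (2/pi)·(-3*pi**2/5 + 12/125 + 2*pi/5) = 2*(-75*pi**2 + 12 + 50*pi)/(125*pi).

2*(-75*pi**2 + 12 + 50*pi)/(125*pi)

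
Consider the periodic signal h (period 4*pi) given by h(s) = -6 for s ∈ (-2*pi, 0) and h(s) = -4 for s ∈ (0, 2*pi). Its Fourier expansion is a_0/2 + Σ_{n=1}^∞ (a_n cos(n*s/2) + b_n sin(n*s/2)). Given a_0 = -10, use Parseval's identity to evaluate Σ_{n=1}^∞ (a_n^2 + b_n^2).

Parseval: a_0^2/2 + Σ_{n≥1} (a_n^2+b_n^2) = (1/(2*pi)) ∫_{-2*pi}^{2*pi} h(s)^2 ds = 52.
Subtract a_0^2/2 = 50: Σ (a_n^2+b_n^2) = 2.

2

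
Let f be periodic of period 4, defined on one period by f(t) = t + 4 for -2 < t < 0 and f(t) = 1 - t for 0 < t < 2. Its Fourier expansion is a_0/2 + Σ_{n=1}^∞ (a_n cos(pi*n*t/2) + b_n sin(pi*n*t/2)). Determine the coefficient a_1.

a_1 = 1/2 ∫_{-2}^{2} f(t) cos(pi*t/2) dt.
Split the integral at the breakpoints.
Integrating by parts (boundary term plus one more integral), an antiderivative of (t + 4) cos(pi*t/2) is 2*t*sin(pi*t/2)/pi + 8*sin(pi*t/2)/pi + 4*cos(pi*t/2)/pi**2; evaluating from -2 to 0: ∫_{-2}^{0} (t + 4) cos(pi*t/2) dt = (4/pi**2) - (-4/pi**2) = 8/pi**2.
Integrating by parts (boundary term plus one more integral), an antiderivative of (1 - t) cos(pi*t/2) is -2*t*sin(pi*t/2)/pi + 2*sin(pi*t/2)/pi - 4*cos(pi*t/2)/pi**2; evaluating from 0 to 2: ∫_{0}^{2} (1 - t) cos(pi*t/2) dt = (4/pi**2) - (-4/pi**2) = 8/pi**2.
Summing the pieces and multiplying by (1/2) gives a_1 = 8/pi**2.

8/pi**2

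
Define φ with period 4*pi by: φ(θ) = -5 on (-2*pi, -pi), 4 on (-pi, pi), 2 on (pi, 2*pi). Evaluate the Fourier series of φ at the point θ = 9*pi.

θ = 9*pi differs from θ = pi by 2 full period(s), and the series is 4*pi-periodic.
At θ = pi the one-sided limits are φ(pi^-) = 4 and φ(pi^+) = 2.
By Dirichlet's theorem the series converges to their average, [(4) + (2)]/2 = 3.

3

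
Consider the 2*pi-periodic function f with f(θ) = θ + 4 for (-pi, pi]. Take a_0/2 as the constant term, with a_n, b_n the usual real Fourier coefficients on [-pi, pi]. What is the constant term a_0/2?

a_0 = 1/pi ∫_{-pi}^{pi} f(θ) dθ = 1/pi · (8*pi) = 8.
So the constant term a_0/2 = 4.

4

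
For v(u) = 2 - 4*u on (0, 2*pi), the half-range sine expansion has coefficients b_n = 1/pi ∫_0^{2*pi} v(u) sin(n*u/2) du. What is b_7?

8*(1 - 2*pi)/(7*pi)

b_7 = 1/pi ∫_0^{2*pi} (2 - 4*u) sin(7*u/2) du.
Integrating by parts (boundary term plus one more integral), an antiderivative of (2 - 4*u) sin(7*u/2) is 8*u*cos(7*u/2)/7 - 16*sin(7*u/2)/49 - 4*cos(7*u/2)/7; evaluating from 0 to 2*pi: ∫_{0}^{2*pi} (2 - 4*u) sin(7*u/2) du = (4/7 - 16*pi/7) - (-4/7) = 8/7 - 16*pi/7.
Hence b_7 = (1/pi)·(8/7 - 16*pi/7) = 8*(1 - 2*pi)/(7*pi).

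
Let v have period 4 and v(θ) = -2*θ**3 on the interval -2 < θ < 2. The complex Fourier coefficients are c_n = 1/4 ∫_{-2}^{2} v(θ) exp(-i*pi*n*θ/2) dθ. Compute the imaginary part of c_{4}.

-4/pi + 3/(2*pi**3)

Since v is real-valued, Im(c_{4}) = -1/4 ∫_{-2}^{2} v(θ) sin(2*pi*θ) dθ = -b_{4}/2.
v is odd and sin(2*pi*θ) is odd, so the integrand is even: ∫_{-2}^{2} v(θ) sin(2*pi*θ) dθ = 2∫_0^{2} v(θ) sin(2*pi*θ) dθ.
Integrating by parts three times (tabular method), an antiderivative of (-2*θ**3) sin(2*pi*θ) is θ**3*cos(2*pi*θ)/pi - 3*θ**2*sin(2*pi*θ)/(2*pi**2) - 3*θ*cos(2*pi*θ)/(2*pi**3) + 3*sin(2*pi*θ)/(4*pi**4); evaluating from 0 to 2: ∫_{0}^{2} (-2*θ**3) sin(2*pi*θ) dθ = (-3/pi**3 + 8/pi) - (0) = -3/pi**3 + 8/pi.
So ∫_{-2}^{2} v(θ) sin(2*pi*θ) dθ = -6/pi**3 + 16/pi.
Hence Im(c_{4}) = (-1/4)·(-6/pi**3 + 16/pi) = -4/pi + 3/(2*pi**3).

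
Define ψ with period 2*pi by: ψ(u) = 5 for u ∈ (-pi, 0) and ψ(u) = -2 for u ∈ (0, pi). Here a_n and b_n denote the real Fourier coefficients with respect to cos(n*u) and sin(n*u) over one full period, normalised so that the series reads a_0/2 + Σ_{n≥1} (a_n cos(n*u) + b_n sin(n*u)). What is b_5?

b_5 = 1/pi ∫_{-pi}^{pi} ψ(u) sin(5*u) du.
Split the integral at the breakpoints.
Directly, an antiderivative of (5) sin(5*u) is -cos(5*u); evaluating from -pi to 0: ∫_{-pi}^{0} (5) sin(5*u) du = (-1) - (1) = -2.
Directly, an antiderivative of (-2) sin(5*u) is 2*cos(5*u)/5; evaluating from 0 to pi: ∫_{0}^{pi} (-2) sin(5*u) du = (-2/5) - (2/5) = -4/5.
Summing the pieces and multiplying by (1/pi) gives b_5 = -14/(5*pi).

-14/(5*pi)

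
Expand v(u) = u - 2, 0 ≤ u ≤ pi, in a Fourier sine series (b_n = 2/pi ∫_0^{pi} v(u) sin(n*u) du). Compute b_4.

b_4 = 2/pi ∫_0^{pi} (u - 2) sin(4*u) du.
Integrating by parts (boundary term plus one more integral), an antiderivative of (u - 2) sin(4*u) is -u*cos(4*u)/4 + sin(4*u)/16 + cos(4*u)/2; evaluating from 0 to pi: ∫_{0}^{pi} (u - 2) sin(4*u) du = (1/2 - pi/4) - (1/2) = -pi/4.
Hence b_4 = (2/pi)·(-pi/4) = -1/2.

-1/2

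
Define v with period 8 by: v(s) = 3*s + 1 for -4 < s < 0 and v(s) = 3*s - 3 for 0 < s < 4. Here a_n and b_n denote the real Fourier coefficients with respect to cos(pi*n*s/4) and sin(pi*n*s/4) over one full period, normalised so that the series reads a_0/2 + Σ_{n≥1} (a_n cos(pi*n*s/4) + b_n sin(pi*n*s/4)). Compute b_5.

b_5 = 1/4 ∫_{-4}^{4} v(s) sin(5*pi*s/4) ds.
Split the integral at the breakpoints.
Integrating by parts (boundary term plus one more integral), an antiderivative of (3*s + 1) sin(5*pi*s/4) is -12*s*cos(5*pi*s/4)/(5*pi) + 48*sin(5*pi*s/4)/(25*pi**2) - 4*cos(5*pi*s/4)/(5*pi); evaluating from -4 to 0: ∫_{-4}^{0} (3*s + 1) sin(5*pi*s/4) ds = (-4/(5*pi)) - (-44/(5*pi)) = 8/pi.
Integrating by parts (boundary term plus one more integral), an antiderivative of (3*s - 3) sin(5*pi*s/4) is -12*s*cos(5*pi*s/4)/(5*pi) + 48*sin(5*pi*s/4)/(25*pi**2) + 12*cos(5*pi*s/4)/(5*pi); evaluating from 0 to 4: ∫_{0}^{4} (3*s - 3) sin(5*pi*s/4) ds = (36/(5*pi)) - (12/(5*pi)) = 24/(5*pi).
Summing the pieces and multiplying by (1/4) gives b_5 = 16/(5*pi).

16/(5*pi)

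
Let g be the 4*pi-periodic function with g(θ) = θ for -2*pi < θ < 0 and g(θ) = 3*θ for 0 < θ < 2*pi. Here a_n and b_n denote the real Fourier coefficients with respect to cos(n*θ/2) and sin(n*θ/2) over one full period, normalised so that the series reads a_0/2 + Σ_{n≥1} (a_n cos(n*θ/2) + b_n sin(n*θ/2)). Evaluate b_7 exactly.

b_7 = (1/(2*pi)) ∫_{-2*pi}^{2*pi} g(θ) sin(7*θ/2) dθ.
Split the integral at the breakpoints.
Integrating by parts (boundary term plus one more integral), an antiderivative of (θ) sin(7*θ/2) is -2*θ*cos(7*θ/2)/7 + 4*sin(7*θ/2)/49; evaluating from -2*pi to 0: ∫_{-2*pi}^{0} (θ) sin(7*θ/2) dθ = (0) - (-4*pi/7) = 4*pi/7.
Integrating by parts (boundary term plus one more integral), an antiderivative of (3*θ) sin(7*θ/2) is -6*θ*cos(7*θ/2)/7 + 12*sin(7*θ/2)/49; evaluating from 0 to 2*pi: ∫_{0}^{2*pi} (3*θ) sin(7*θ/2) dθ = (12*pi/7) - (0) = 12*pi/7.
Summing the pieces and multiplying by (1/(2*pi)) gives b_7 = 8/7.

8/7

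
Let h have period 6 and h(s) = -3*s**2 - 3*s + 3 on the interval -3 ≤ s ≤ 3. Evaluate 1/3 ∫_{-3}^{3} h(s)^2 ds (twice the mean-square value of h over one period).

1278/5

1/3 ∫_{-3}^{3} h(s)^2 ds = 1/3 · (3834/5) = 1278/5.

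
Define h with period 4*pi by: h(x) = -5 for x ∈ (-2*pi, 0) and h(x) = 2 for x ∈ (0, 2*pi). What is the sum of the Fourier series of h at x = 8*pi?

-3/2

x = 8*pi differs from x = 0 by 2 full period(s), and the series is 4*pi-periodic.
At x = 0 the one-sided limits are h(0^-) = -5 and h(0^+) = 2.
By Dirichlet's theorem the series converges to their average, [(-5) + (2)]/2 = -3/2.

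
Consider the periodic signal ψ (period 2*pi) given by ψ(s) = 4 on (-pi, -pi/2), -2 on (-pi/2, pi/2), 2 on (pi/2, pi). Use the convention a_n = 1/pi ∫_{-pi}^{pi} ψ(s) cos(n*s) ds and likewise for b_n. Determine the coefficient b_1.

-2/pi

b_1 = 1/pi ∫_{-pi}^{pi} ψ(s) sin(s) ds.
Split the integral at the breakpoints.
Directly, an antiderivative of (4) sin(s) is -4*cos(s); evaluating from -pi to -pi/2: ∫_{-pi}^{-pi/2} (4) sin(s) ds = (0) - (4) = -4.
Directly, an antiderivative of (-2) sin(s) is 2*cos(s); evaluating from -pi/2 to pi/2: ∫_{-pi/2}^{pi/2} (-2) sin(s) ds = (0) - (0) = 0.
Directly, an antiderivative of (2) sin(s) is -2*cos(s); evaluating from pi/2 to pi: ∫_{pi/2}^{pi} (2) sin(s) ds = (2) - (0) = 2.
Summing the pieces and multiplying by (1/pi) gives b_1 = -2/pi.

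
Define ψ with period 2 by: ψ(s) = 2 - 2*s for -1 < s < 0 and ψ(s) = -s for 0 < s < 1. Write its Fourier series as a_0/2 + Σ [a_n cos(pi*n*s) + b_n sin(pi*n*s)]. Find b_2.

b_2 = ∫_{-1}^{1} ψ(s) sin(2*pi*s) ds.
Split the integral at the breakpoints.
Integrating by parts (boundary term plus one more integral), an antiderivative of (2 - 2*s) sin(2*pi*s) is s*cos(2*pi*s)/pi - sin(2*pi*s)/(2*pi**2) - cos(2*pi*s)/pi; evaluating from -1 to 0: ∫_{-1}^{0} (2 - 2*s) sin(2*pi*s) ds = (-1/pi) - (-2/pi) = 1/pi.
Integrating by parts (boundary term plus one more integral), an antiderivative of (-s) sin(2*pi*s) is s*cos(2*pi*s)/(2*pi) - sin(2*pi*s)/(4*pi**2); evaluating from 0 to 1: ∫_{0}^{1} (-s) sin(2*pi*s) ds = (1/(2*pi)) - (0) = 1/(2*pi).
Summing the pieces gives b_2 = 3/(2*pi).

3/(2*pi)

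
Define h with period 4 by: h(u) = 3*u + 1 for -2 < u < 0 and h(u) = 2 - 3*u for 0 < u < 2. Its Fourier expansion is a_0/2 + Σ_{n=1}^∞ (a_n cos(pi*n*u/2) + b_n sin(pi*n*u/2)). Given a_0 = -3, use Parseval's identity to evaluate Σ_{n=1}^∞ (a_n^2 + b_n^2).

13/2

Parseval: a_0^2/2 + Σ_{n≥1} (a_n^2+b_n^2) = 1/2 ∫_{-2}^{2} h(u)^2 du = 11.
Subtract a_0^2/2 = 9/2: Σ (a_n^2+b_n^2) = 13/2.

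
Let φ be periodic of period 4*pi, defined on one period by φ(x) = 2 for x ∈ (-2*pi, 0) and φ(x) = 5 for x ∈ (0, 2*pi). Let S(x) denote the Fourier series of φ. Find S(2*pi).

x = 2*pi differs from x = -2*pi by 1 full period(s), and the series is 4*pi-periodic.
At x = -2*pi the one-sided limits are φ(-2*pi^-) = 5 and φ(-2*pi^+) = 2.
By Dirichlet's theorem the series converges to their average, [(5) + (2)]/2 = 7/2.

7/2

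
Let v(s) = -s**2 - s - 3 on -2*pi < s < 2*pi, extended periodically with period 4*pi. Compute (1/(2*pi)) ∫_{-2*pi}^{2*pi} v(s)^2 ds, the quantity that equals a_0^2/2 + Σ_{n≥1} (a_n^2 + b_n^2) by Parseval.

(1/(2*pi)) ∫_{-2*pi}^{2*pi} v(s)^2 ds = (1/(2*pi)) · (4*pi*(135 + 140*pi**2 + 48*pi**4)/15) = 18 + 56*pi**2/3 + 32*pi**4/5.

18 + 56*pi**2/3 + 32*pi**4/5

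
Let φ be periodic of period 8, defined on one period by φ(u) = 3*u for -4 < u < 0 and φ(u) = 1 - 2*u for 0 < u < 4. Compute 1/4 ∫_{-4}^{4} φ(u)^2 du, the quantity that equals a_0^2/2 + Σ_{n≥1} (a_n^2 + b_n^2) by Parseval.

187/3

1/4 ∫_{-4}^{4} φ(u)^2 du = 1/4 · (748/3) = 187/3.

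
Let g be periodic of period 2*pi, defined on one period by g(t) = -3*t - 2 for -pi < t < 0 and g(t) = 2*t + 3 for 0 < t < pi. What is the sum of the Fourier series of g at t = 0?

At t = 0 the one-sided limits are g(0^-) = -2 and g(0^+) = 3.
By Dirichlet's theorem the series converges to their average, [(-2) + (3)]/2 = 1/2.

1/2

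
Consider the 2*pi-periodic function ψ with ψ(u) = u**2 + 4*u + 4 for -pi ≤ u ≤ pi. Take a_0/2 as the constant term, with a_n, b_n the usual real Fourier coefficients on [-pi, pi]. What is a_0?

a_0 = 1/pi ∫_{-pi}^{pi} ψ(u) du = 1/pi · (2*pi*(pi**2 + 12)/3) = 2*pi**2/3 + 8.

2*pi**2/3 + 8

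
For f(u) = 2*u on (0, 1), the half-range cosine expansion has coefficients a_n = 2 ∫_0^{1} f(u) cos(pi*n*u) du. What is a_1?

a_1 = 2 ∫_0^{1} (2*u) cos(pi*u) du.
Integrating by parts (boundary term plus one more integral), an antiderivative of (2*u) cos(pi*u) is 2*u*sin(pi*u)/pi + 2*cos(pi*u)/pi**2; evaluating from 0 to 1: ∫_{0}^{1} (2*u) cos(pi*u) du = (-2/pi**2) - (2/pi**2) = -4/pi**2.
Hence a_1 = 2·(-4/pi**2) = -8/pi**2.

-8/pi**2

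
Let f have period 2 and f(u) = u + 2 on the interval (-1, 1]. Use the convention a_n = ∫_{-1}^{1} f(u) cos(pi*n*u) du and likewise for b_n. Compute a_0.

4

a_0 = ∫_{-1}^{1} f(u) du = 4.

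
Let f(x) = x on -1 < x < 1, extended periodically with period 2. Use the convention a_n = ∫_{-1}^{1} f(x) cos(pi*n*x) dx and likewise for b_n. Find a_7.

a_7 = ∫_{-1}^{1} f(x) cos(7*pi*x) dx.
f is odd and cos(7*pi*x) is even, so the integrand is odd over a symmetric interval and the integral vanishes.

0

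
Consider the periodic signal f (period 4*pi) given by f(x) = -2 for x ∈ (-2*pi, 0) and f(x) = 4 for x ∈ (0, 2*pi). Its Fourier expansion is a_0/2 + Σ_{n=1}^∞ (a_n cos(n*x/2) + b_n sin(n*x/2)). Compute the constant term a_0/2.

1

a_0 = (1/(2*pi)) ∫_{-2*pi}^{2*pi} f(x) dx = (1/(2*pi)) · (4*pi) = 2.
So the constant term a_0/2 = 1.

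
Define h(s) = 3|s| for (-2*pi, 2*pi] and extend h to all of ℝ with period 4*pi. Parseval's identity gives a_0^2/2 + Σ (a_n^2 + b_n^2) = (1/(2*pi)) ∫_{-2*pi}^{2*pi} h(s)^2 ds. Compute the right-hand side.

(1/(2*pi)) ∫_{-2*pi}^{2*pi} h(s)^2 ds = (1/(2*pi)) · (48*pi**3) = 24*pi**2.

24*pi**2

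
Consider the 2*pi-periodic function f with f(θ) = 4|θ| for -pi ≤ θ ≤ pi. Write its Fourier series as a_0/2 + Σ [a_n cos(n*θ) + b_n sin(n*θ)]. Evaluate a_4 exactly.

0

a_4 = 1/pi ∫_{-pi}^{pi} f(θ) cos(4*θ) dθ.
f is even and cos(4*θ) is even, so the integrand is even and a_4 = 2/pi ∫_0^{pi} f(θ) cos(4*θ) dθ.
Integrating by parts (boundary term plus one more integral), an antiderivative of (4*θ) cos(4*θ) is θ*sin(4*θ) + cos(4*θ)/4; evaluating from 0 to pi: ∫_{0}^{pi} (4*θ) cos(4*θ) dθ = (1/4) - (1/4) = 0.
Hence a_4 = (2/pi)·(0) = 0.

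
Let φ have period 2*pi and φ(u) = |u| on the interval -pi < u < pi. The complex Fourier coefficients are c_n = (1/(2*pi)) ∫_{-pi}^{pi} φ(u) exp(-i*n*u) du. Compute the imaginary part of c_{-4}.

0

Since φ is real-valued, Im(c_{-4}) = -(1/(2*pi)) ∫_{-pi}^{pi} φ(u) sin(-4*u) du = b_{4}/2.
(φ is even, so the integrand is odd over a symmetric interval and the integral vanishes.)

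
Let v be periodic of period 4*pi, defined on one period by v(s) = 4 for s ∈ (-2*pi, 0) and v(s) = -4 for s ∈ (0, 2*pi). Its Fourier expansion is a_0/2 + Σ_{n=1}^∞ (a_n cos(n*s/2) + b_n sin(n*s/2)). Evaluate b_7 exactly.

-16/(7*pi)

b_7 = (1/(2*pi)) ∫_{-2*pi}^{2*pi} v(s) sin(7*s/2) ds.
v is odd and sin(7*s/2) is odd, so the integrand is even and b_7 = 1/pi ∫_0^{2*pi} v(s) sin(7*s/2) ds.
Directly, an antiderivative of (-4) sin(7*s/2) is 8*cos(7*s/2)/7; evaluating from 0 to 2*pi: ∫_{0}^{2*pi} (-4) sin(7*s/2) ds = (-8/7) - (8/7) = -16/7.
Hence b_7 = (1/pi)·(-16/7) = -16/(7*pi).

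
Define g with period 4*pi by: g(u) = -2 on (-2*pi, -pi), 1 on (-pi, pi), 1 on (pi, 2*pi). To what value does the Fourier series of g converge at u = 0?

1

g is continuous at u = 0 with value 1, so the series converges to 1 there.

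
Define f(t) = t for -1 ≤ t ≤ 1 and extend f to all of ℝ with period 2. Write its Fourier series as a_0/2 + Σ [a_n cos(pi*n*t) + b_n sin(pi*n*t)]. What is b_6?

b_6 = ∫_{-1}^{1} f(t) sin(6*pi*t) dt.
f is odd and sin(6*pi*t) is odd, so the integrand is even and b_6 = 2 ∫_0^{1} f(t) sin(6*pi*t) dt.
Integrating by parts (boundary term plus one more integral), an antiderivative of (t) sin(6*pi*t) is -t*cos(6*pi*t)/(6*pi) + sin(6*pi*t)/(36*pi**2); evaluating from 0 to 1: ∫_{0}^{1} (t) sin(6*pi*t) dt = (-1/(6*pi)) - (0) = -1/(6*pi).
Hence b_6 = 2·(-1/(6*pi)) = -1/(3*pi).

-1/(3*pi)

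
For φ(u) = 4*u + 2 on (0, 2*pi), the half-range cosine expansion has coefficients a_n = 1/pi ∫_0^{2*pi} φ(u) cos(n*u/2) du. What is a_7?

-32/(49*pi)

a_7 = 1/pi ∫_0^{2*pi} (4*u + 2) cos(7*u/2) du.
Integrating by parts (boundary term plus one more integral), an antiderivative of (4*u + 2) cos(7*u/2) is 8*u*sin(7*u/2)/7 + 4*sin(7*u/2)/7 + 16*cos(7*u/2)/49; evaluating from 0 to 2*pi: ∫_{0}^{2*pi} (4*u + 2) cos(7*u/2) du = (-16/49) - (16/49) = -32/49.
Hence a_7 = (1/pi)·(-32/49) = -32/(49*pi).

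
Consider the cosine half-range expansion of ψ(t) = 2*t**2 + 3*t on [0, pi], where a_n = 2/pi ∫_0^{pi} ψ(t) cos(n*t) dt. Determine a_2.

a_2 = 2/pi ∫_0^{pi} (2*t**2 + 3*t) cos(2*t) dt.
Integrating by parts twice (tabular method), an antiderivative of (2*t**2 + 3*t) cos(2*t) is t**2*sin(2*t) + 3*t*sin(2*t)/2 + t*cos(2*t) - sin(2*t)/2 + 3*cos(2*t)/4; evaluating from 0 to pi: ∫_{0}^{pi} (2*t**2 + 3*t) cos(2*t) dt = (3/4 + pi) - (3/4) = pi.
Hence a_2 = (2/pi)·(pi) = 2.

2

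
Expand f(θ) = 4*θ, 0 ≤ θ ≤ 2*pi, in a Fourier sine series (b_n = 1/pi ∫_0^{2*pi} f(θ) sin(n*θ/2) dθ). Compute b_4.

b_4 = 1/pi ∫_0^{2*pi} (4*θ) sin(2*θ) dθ.
Integrating by parts (boundary term plus one more integral), an antiderivative of (4*θ) sin(2*θ) is -2*θ*cos(2*θ) + sin(2*θ); evaluating from 0 to 2*pi: ∫_{0}^{2*pi} (4*θ) sin(2*θ) dθ = (-4*pi) - (0) = -4*pi.
Hence b_4 = (1/pi)·(-4*pi) = -4.

-4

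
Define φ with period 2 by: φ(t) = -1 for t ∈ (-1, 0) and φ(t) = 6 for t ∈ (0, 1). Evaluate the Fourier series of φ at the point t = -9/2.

t = -9/2 differs from t = -1/2 by -2 full period(s), and the series is 2-periodic.
φ is continuous at t = -1/2 with value -1, so the series converges to -1 there.

-1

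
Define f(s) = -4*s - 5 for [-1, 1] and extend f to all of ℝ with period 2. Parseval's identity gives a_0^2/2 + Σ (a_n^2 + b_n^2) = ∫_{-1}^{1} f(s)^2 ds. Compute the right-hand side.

182/3

∫_{-1}^{1} f(s)^2 ds = 182/3.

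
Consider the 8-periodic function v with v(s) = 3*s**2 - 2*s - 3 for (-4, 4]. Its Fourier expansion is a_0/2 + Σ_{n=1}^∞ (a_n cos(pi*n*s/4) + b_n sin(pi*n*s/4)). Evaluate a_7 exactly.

-192/(49*pi**2)

a_7 = 1/4 ∫_{-4}^{4} v(s) cos(7*pi*s/4) ds.
Integrating by parts twice (tabular method), an antiderivative of (3*s**2 - 2*s - 3) cos(7*pi*s/4) is 12*s**2*sin(7*pi*s/4)/(7*pi) - 8*s*sin(7*pi*s/4)/(7*pi) + 96*s*cos(7*pi*s/4)/(49*pi**2) - 12*sin(7*pi*s/4)/(7*pi) - 384*sin(7*pi*s/4)/(343*pi**3) - 32*cos(7*pi*s/4)/(49*pi**2); evaluating from -4 to 4: ∫_{-4}^{4} (3*s**2 - 2*s - 3) cos(7*pi*s/4) ds = (-352/(49*pi**2)) - (416/(49*pi**2)) = -768/(49*pi**2).
Hence a_7 = (1/4)·(-768/(49*pi**2)) = -192/(49*pi**2).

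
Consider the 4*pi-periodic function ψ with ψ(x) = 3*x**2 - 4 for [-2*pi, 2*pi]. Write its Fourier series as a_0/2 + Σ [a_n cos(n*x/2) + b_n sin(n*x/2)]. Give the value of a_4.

a_4 = (1/(2*pi)) ∫_{-2*pi}^{2*pi} ψ(x) cos(2*x) dx.
ψ is even and cos(2*x) is even, so the integrand is even and a_4 = 1/pi ∫_0^{2*pi} ψ(x) cos(2*x) dx.
Integrating by parts twice (tabular method), an antiderivative of (3*x**2 - 4) cos(2*x) is 3*x**2*sin(2*x)/2 + 3*x*cos(2*x)/2 - 11*sin(2*x)/4; evaluating from 0 to 2*pi: ∫_{0}^{2*pi} (3*x**2 - 4) cos(2*x) dx = (3*pi) - (0) = 3*pi.
Hence a_4 = (1/pi)·(3*pi) = 3.

3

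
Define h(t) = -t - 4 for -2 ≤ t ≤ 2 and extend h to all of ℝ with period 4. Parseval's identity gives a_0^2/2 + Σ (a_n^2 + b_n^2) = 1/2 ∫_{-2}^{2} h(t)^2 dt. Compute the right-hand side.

1/2 ∫_{-2}^{2} h(t)^2 dt = 1/2 · (208/3) = 104/3.

104/3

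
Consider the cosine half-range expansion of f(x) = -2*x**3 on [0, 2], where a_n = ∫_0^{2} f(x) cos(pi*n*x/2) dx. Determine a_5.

96*(-4 + 25*pi**2)/(625*pi**4)

a_5 = ∫_0^{2} (-2*x**3) cos(5*pi*x/2) dx.
Integrating by parts three times (tabular method), an antiderivative of (-2*x**3) cos(5*pi*x/2) is -4*x**3*sin(5*pi*x/2)/(5*pi) - 24*x**2*cos(5*pi*x/2)/(25*pi**2) + 96*x*sin(5*pi*x/2)/(125*pi**3) + 192*cos(5*pi*x/2)/(625*pi**4); evaluating from 0 to 2: ∫_{0}^{2} (-2*x**3) cos(5*pi*x/2) dx = (96*(-2 + 25*pi**2)/(625*pi**4)) - (192/(625*pi**4)) = 96*(-4 + 25*pi**2)/(625*pi**4).
Hence a_5 = 96*(-4 + 25*pi**2)/(625*pi**4).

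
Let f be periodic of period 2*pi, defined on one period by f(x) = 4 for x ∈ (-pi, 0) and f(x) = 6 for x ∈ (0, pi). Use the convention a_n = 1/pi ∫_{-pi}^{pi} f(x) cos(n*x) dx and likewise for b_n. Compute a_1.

0

a_1 = 1/pi ∫_{-pi}^{pi} f(x) cos(x) dx.
Split the integral at the breakpoints.
Directly, an antiderivative of (4) cos(x) is 4*sin(x); evaluating from -pi to 0: ∫_{-pi}^{0} (4) cos(x) dx = (0) - (0) = 0.
Directly, an antiderivative of (6) cos(x) is 6*sin(x); evaluating from 0 to pi: ∫_{0}^{pi} (6) cos(x) dx = (0) - (0) = 0.
Summing the pieces and multiplying by (1/pi) gives a_1 = 0.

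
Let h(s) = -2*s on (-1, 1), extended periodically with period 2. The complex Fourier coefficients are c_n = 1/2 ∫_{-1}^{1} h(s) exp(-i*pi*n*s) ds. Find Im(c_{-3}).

Since h is real-valued, Im(c_{-3}) = -1/2 ∫_{-1}^{1} h(s) sin(-3*pi*s) ds = b_{3}/2.
h is odd and sin(-3*pi*s) is odd, so the integrand is even: ∫_{-1}^{1} h(s) sin(-3*pi*s) ds = 2∫_0^{1} h(s) sin(-3*pi*s) ds.
Integrating by parts (boundary term plus one more integral), an antiderivative of (-2*s) sin(-3*pi*s) is -2*s*cos(3*pi*s)/(3*pi) + 2*sin(3*pi*s)/(9*pi**2); evaluating from 0 to 1: ∫_{0}^{1} (-2*s) sin(-3*pi*s) ds = (2/(3*pi)) - (0) = 2/(3*pi).
So ∫_{-1}^{1} h(s) sin(-3*pi*s) ds = 4/(3*pi).
Hence Im(c_{-3}) = (-1/2)·(4/(3*pi)) = -2/(3*pi).

-2/(3*pi)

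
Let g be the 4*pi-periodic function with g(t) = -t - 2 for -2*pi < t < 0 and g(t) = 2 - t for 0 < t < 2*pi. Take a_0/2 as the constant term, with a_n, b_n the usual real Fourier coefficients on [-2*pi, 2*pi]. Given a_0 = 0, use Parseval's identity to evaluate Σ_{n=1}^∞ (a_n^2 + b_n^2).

-8*pi + 8 + 8*pi**2/3

Parseval: a_0^2/2 + Σ_{n≥1} (a_n^2+b_n^2) = (1/(2*pi)) ∫_{-2*pi}^{2*pi} g(t)^2 dt = -8*pi + 8 + 8*pi**2/3.
Subtract a_0^2/2 = 0: Σ (a_n^2+b_n^2) = -8*pi + 8 + 8*pi**2/3.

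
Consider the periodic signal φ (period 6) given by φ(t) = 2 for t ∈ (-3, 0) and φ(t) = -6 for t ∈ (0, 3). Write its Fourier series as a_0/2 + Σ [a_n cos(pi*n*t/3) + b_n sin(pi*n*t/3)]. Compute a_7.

0

a_7 = 1/3 ∫_{-3}^{3} φ(t) cos(7*pi*t/3) dt.
Split the integral at the breakpoints.
Directly, an antiderivative of (2) cos(7*pi*t/3) is 6*sin(7*pi*t/3)/(7*pi); evaluating from -3 to 0: ∫_{-3}^{0} (2) cos(7*pi*t/3) dt = (0) - (0) = 0.
Directly, an antiderivative of (-6) cos(7*pi*t/3) is -18*sin(7*pi*t/3)/(7*pi); evaluating from 0 to 3: ∫_{0}^{3} (-6) cos(7*pi*t/3) dt = (0) - (0) = 0.
Summing the pieces and multiplying by (1/3) gives a_7 = 0.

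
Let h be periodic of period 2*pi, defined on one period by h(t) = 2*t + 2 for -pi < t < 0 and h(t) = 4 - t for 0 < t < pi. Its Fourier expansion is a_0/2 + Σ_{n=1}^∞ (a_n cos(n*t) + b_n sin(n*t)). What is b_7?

(pi + 4)/(7*pi)

b_7 = 1/pi ∫_{-pi}^{pi} h(t) sin(7*t) dt.
Split the integral at the breakpoints.
Integrating by parts (boundary term plus one more integral), an antiderivative of (2*t + 2) sin(7*t) is -2*t*cos(7*t)/7 + 2*sin(7*t)/49 - 2*cos(7*t)/7; evaluating from -pi to 0: ∫_{-pi}^{0} (2*t + 2) sin(7*t) dt = (-2/7) - (2/7 - 2*pi/7) = -4/7 + 2*pi/7.
Integrating by parts (boundary term plus one more integral), an antiderivative of (4 - t) sin(7*t) is t*cos(7*t)/7 - sin(7*t)/49 - 4*cos(7*t)/7; evaluating from 0 to pi: ∫_{0}^{pi} (4 - t) sin(7*t) dt = (4/7 - pi/7) - (-4/7) = 8/7 - pi/7.
Summing the pieces and multiplying by (1/pi) gives b_7 = (pi + 4)/(7*pi).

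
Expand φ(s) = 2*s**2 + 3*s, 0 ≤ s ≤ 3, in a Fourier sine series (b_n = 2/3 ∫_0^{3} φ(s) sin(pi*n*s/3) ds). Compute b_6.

-9/pi

b_6 = 2/3 ∫_0^{3} (2*s**2 + 3*s) sin(2*pi*s) ds.
Integrating by parts twice (tabular method), an antiderivative of (2*s**2 + 3*s) sin(2*pi*s) is -s**2*cos(2*pi*s)/pi + s*sin(2*pi*s)/pi**2 - 3*s*cos(2*pi*s)/(2*pi) + 3*sin(2*pi*s)/(4*pi**2) + cos(2*pi*s)/(2*pi**3); evaluating from 0 to 3: ∫_{0}^{3} (2*s**2 + 3*s) sin(2*pi*s) ds = ((1 - 27*pi**2)/(2*pi**3)) - (1/(2*pi**3)) = -27/(2*pi).
Hence b_6 = (2/3)·(-27/(2*pi)) = -9/pi.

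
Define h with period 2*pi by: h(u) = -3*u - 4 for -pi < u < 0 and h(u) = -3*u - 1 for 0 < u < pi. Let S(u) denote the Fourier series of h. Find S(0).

-5/2

At u = 0 the one-sided limits are h(0^-) = -4 and h(0^+) = -1.
By Dirichlet's theorem the series converges to their average, [(-4) + (-1)]/2 = -5/2.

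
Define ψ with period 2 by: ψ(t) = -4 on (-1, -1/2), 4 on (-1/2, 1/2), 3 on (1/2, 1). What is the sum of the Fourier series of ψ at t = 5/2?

t = 5/2 differs from t = 1/2 by 1 full period(s), and the series is 2-periodic.
At t = 1/2 the one-sided limits are ψ(1/2^-) = 4 and ψ(1/2^+) = 3.
By Dirichlet's theorem the series converges to their average, [(4) + (3)]/2 = 7/2.

7/2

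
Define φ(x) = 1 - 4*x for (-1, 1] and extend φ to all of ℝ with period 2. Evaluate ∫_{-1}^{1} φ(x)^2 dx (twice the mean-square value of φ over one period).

∫_{-1}^{1} φ(x)^2 dx = 38/3.

38/3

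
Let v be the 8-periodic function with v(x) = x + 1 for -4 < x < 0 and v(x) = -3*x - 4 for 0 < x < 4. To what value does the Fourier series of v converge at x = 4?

-19/2

x = 4 differs from x = -4 by 1 full period(s), and the series is 8-periodic.
At x = -4 the one-sided limits are v(-4^-) = -16 and v(-4^+) = -3.
By Dirichlet's theorem the series converges to their average, [(-16) + (-3)]/2 = -19/2.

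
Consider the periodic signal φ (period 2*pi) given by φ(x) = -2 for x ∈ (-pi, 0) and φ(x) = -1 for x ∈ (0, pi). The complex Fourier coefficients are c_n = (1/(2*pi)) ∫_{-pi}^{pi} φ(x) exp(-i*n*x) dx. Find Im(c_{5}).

-1/(5*pi)

Since φ is real-valued, Im(c_{5}) = -(1/(2*pi)) ∫_{-pi}^{pi} φ(x) sin(5*x) dx = -b_{5}/2.
Split the integral at the breakpoints.
Directly, an antiderivative of (-2) sin(5*x) is 2*cos(5*x)/5; evaluating from -pi to 0: ∫_{-pi}^{0} (-2) sin(5*x) dx = (2/5) - (-2/5) = 4/5.
Directly, an antiderivative of (-1) sin(5*x) is cos(5*x)/5; evaluating from 0 to pi: ∫_{0}^{pi} (-1) sin(5*x) dx = (-1/5) - (1/5) = -2/5.
So ∫_{-pi}^{pi} φ(x) sin(5*x) dx = 2/5.
Hence Im(c_{5}) = (-1/(2*pi))·(2/5) = -1/(5*pi).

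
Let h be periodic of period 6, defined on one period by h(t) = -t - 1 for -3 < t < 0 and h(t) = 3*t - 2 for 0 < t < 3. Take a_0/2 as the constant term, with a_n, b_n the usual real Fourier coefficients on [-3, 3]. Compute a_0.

3

a_0 = 1/3 ∫_{-3}^{3} h(t) dt = 1/3 · (9) = 3.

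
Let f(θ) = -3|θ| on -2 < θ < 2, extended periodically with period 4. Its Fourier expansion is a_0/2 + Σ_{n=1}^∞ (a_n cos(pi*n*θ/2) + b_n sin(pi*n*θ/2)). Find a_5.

a_5 = 1/2 ∫_{-2}^{2} f(θ) cos(5*pi*θ/2) dθ.
f is even and cos(5*pi*θ/2) is even, so the integrand is even and a_5 = ∫_0^{2} f(θ) cos(5*pi*θ/2) dθ.
Integrating by parts (boundary term plus one more integral), an antiderivative of (-3*θ) cos(5*pi*θ/2) is -6*θ*sin(5*pi*θ/2)/(5*pi) - 12*cos(5*pi*θ/2)/(25*pi**2); evaluating from 0 to 2: ∫_{0}^{2} (-3*θ) cos(5*pi*θ/2) dθ = (12/(25*pi**2)) - (-12/(25*pi**2)) = 24/(25*pi**2).
Hence a_5 = 24/(25*pi**2).

24/(25*pi**2)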